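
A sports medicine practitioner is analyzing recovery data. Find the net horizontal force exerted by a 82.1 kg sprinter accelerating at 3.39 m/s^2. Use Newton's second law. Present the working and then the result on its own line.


Newton's second law: F = m * a
F = 82.1 * 3.39 = 278.32 N

278.32 N


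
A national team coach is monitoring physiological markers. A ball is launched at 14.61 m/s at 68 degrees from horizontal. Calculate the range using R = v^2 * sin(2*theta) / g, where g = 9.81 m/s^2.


sin(2 * 68) = sin(136) = 0.694658
v^2 = 14.61^2 = 213.4521
R = 213.4521 * 0.694658 / 9.81
= 15.115 m

15.115 m


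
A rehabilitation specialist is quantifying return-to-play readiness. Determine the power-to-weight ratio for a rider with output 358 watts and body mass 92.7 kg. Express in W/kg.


P/W = 358 / 92.7 = 3.862 W/kg

3.862 W/kg


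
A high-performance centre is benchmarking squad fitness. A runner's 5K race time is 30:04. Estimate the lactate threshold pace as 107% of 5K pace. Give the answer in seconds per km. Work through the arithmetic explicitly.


Total race time = 30*60 + 4 = 1804 seconds
5K pace = 1804 / 5 = 360.8 sec/km
LT pace = 360.8 * 1.07 = 386.06 sec/km

386.06 s/km


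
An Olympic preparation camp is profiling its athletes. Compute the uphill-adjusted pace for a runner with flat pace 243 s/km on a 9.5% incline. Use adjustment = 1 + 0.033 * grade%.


Adjustment factor = 1 + 0.033 * 9.5 = 1.3135
Grade-adjusted pace = 243 * 1.3135 = 319.18 s/km

319.18 s/km


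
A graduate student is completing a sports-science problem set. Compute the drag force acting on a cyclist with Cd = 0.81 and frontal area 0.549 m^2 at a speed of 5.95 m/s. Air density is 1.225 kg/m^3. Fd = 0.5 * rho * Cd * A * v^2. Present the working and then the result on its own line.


Step 1: v^2 = 35.4025
Step 2: Fd = 0.5 * 1.225 * 0.81 * 0.549 * 35.4025
= 9.643 N

9.643 N


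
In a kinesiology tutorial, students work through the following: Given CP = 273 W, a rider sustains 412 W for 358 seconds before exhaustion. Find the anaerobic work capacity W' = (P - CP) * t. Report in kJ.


Excess power = 412 - 273 = 139 W
Work above CP = 139 * 358 = 49762 J
W' = 49.762 kJ

49.762 kJ


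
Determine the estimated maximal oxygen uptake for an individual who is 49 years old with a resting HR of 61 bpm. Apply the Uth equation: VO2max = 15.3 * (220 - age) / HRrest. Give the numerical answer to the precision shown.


HRmax = 220 - 49 = 171
VO2max = 15.3 * (171 / 61)
= 15.3 * 2.8033
= 42.89 mL/kg/min

42.89 mL/kg/min


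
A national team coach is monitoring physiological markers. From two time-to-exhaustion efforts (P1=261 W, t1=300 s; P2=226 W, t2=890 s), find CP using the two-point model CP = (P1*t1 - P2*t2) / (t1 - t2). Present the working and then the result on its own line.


Work in trial 1 = 78300 J
Work in trial 2 = 201140 J
Delta work = -122840 J
Delta time = -590 s
CP = -122840 / -590 = 208.2 W

208.2 W


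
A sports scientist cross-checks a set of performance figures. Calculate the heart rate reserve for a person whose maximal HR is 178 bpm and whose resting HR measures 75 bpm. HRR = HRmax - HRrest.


HRmax = 178 bpm
HRrest = 75 bpm
HRR = 178 - 75 = 103 bpm

103 bpm


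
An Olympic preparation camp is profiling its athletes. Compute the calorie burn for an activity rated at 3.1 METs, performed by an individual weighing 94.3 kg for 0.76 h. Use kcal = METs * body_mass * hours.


Product of METs and mass = 3.1 * 94.3 = 292.33
Total kcal = 292.33 * 0.76 = 222.17 kcal

222.17 kcal


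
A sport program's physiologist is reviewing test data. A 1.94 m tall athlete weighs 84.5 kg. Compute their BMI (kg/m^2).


height^2 = 3.7636 m^2
BMI = 84.5 / 3.7636 = 22.45 kg/m^2

22.45 kg/m^2


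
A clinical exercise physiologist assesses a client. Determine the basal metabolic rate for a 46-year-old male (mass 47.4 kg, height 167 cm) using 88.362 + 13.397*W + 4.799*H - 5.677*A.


BMR = 88.362 + 13.397*47.4 + 4.799*167 - 5.677*46
= 1263.67 kcal/day

1263.67 kcal/day


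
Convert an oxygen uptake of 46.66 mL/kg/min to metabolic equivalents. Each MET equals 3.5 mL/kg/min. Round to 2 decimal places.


One MET = 3.5 mL/kg/min
Number of METs = 46.66 / 3.5
= 13.33 METs

13.33 METs


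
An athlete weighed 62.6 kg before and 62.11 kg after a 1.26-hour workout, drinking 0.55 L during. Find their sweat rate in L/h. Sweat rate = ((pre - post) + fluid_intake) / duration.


Body mass change = 0.49 kg
Total sweat loss = 0.49 + 0.55 = 1.04 L
Rate = 1.04 / 1.26 = 0.825 L/h

0.825 L/h


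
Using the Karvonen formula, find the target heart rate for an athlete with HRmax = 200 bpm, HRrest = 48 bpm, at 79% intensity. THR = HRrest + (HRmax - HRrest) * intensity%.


HRR = 200 - 48 = 152
THR = 48 + 152 * 0.79
= 48 + 120.08
= 168.08 bpm

168.08 bpm


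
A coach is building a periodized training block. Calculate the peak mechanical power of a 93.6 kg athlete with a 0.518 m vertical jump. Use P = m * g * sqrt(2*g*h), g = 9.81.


First, sqrt(2gh) = sqrt(2 * 9.81 * 0.518)
= sqrt(10.16316) = 3.187971 m/s
Power = 93.6 * 9.81 * 3.187971 = 2927.25 W

2927.25 W


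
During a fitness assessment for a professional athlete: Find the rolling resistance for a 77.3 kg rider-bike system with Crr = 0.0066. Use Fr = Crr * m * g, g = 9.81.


m * g = 77.3 * 9.81 = 758.313 N
Fr = 0.0066 * 758.313 = 5.005 N

5.005 N


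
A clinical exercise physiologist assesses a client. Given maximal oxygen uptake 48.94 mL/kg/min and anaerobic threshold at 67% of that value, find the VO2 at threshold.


Percentage as decimal = 0.67
VO2 at AT = 48.94 * 0.67 = 32.79 mL/kg/min

32.79 mL/kg/min


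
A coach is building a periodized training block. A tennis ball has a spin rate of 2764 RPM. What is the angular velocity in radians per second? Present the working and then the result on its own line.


Convert RPM to rad/s: multiply by 2*pi and divide by 60
omega = 2764 * 2 * pi / 60
= 289.445 rad/s

289.445 rad/s


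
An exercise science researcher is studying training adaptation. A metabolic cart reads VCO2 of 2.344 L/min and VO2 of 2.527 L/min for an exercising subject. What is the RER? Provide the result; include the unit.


RER = VCO2 / VO2 = 2.344 / 2.527 = 0.9276

0.9276


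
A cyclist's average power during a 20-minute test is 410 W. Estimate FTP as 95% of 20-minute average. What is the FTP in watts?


FTP = 20-min power * 0.95
= 410 * 0.95
= 389.5 W

389.5 W


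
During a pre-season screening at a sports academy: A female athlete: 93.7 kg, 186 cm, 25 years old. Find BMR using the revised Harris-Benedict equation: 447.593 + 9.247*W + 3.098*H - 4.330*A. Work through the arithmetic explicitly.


Intercept = 447.593
Weight contribution = 9.247 * 93.7 = 866.4439
Height contribution = 3.098 * 186 = 576.228
Age contribution = 4.33 * 25 = 108.25
BMR = 447.593 + 866.4439 + 576.228 - 108.25
= 1782.01 kcal/day

1782.01 kcal/day


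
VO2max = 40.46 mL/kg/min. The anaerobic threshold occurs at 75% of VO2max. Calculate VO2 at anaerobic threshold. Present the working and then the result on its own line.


AT fraction = 75 / 100 = 0.75
AT VO2 = 40.46 * 0.75
= 30.35 mL/kg/min

30.35 mL/kg/min


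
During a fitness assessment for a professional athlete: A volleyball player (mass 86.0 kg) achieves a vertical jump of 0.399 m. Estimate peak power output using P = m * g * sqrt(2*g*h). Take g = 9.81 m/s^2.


2 * g * h = 2 * 9.81 * 0.399 = 7.82838
sqrt(7.82838) = 2.797924 m/s
P = 86.0 * 9.81 * 2.797924 = 2360.5 W

2360.5 W


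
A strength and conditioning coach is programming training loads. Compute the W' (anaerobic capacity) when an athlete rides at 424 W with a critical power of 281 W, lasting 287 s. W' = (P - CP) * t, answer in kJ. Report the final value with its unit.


Above-CP power = 143 W
Duration = 287 s
W' = 143 * 287 = 41041 J
Convert: 41041 / 1000 = 41.041 kJ

41.041 kJ


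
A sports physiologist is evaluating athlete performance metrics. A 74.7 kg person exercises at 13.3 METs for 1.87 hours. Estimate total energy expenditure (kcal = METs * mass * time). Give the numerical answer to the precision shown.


Energy = METs * mass(kg) * time(h)
= 13.3 * 74.7 * 1.87
= 1857.86 kcal

1857.86 kcal


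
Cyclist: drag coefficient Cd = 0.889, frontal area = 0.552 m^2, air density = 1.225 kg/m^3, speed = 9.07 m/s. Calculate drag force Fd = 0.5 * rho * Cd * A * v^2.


v^2 = 9.07^2 = 82.2649
Fd = 0.5 * 1.225 * 0.889 * 0.552 * 82.2649
= 24.726 N

24.726 N


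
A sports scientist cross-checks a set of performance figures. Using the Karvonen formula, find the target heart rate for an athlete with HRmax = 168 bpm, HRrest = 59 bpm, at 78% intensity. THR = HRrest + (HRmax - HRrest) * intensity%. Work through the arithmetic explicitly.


HRR = 168 - 59 = 109
THR = 59 + 109 * 0.78
= 59 + 85.02
= 144.02 bpm

144.02 bpm


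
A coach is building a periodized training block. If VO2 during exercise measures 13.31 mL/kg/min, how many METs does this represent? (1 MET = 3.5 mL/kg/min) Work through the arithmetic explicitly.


METs = VO2 / 3.5 = 13.31 / 3.5 = 3.8

3.8 METs


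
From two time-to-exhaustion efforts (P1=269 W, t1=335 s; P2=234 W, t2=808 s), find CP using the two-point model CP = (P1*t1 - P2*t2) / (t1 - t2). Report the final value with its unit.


Work in trial 1 = 90115 J
Work in trial 2 = 189072 J
Delta work = -98957 J
Delta time = -473 s
CP = -98957 / -473 = 209.21 W

209.21 W


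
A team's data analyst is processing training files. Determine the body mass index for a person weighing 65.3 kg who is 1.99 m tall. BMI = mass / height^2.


BMI = mass / height^2
= 65.3 / 1.99^2
= 65.3 / 3.9601
= 16.49 kg/m^2

16.49 kg/m^2


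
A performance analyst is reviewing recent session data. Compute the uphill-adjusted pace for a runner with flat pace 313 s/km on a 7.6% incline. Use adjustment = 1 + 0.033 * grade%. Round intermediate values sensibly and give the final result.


Adjustment factor = 1 + 0.033 * 7.6 = 1.2508
Grade-adjusted pace = 313 * 1.2508 = 391.5 s/km

391.5 s/km


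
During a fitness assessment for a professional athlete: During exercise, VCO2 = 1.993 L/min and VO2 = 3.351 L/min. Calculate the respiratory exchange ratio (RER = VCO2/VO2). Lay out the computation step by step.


RER = VCO2 / VO2
= 1.993 / 3.351
= 0.5947

0.5947


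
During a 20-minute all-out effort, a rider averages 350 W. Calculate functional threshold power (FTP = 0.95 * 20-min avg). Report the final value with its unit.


FTP = 0.95 * 350
= 332.5 W

332.5 W


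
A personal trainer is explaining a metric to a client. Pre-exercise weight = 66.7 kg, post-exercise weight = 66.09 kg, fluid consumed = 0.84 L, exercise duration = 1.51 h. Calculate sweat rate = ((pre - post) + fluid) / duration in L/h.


Weight loss = 66.7 - 66.09 = 0.61 kg (approx L)
Total sweat = 0.61 + 0.84 = 1.45 L
Sweat rate = 1.45 / 1.51 = 0.96 L/h

0.96 L/h


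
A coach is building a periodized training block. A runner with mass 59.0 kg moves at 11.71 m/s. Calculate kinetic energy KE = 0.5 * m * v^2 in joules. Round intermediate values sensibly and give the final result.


v^2 = 11.71^2 = 137.1241
KE = 0.5 * 59.0 * 137.1241
= 4045.16 J

4045.16 J


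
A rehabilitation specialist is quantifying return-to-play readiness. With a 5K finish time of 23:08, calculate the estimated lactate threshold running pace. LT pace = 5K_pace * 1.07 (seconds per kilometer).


Race duration = 1388 s for 5 km
Average pace = 1388 / 5 = 277.6 s/km
LT pace = 277.6 * 1.07
= 297.03 s/km

297.03 s/km


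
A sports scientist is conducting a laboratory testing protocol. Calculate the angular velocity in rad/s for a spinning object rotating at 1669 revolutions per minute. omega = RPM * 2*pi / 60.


omega = RPM * 2*pi / 60
= 1669 * 6.28318531 / 60
= 174.777 rad/s

174.777 rad/s


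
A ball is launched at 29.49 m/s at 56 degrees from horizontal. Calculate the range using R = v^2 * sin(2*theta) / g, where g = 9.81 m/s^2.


sin(2 * 56) = sin(112) = 0.927184
v^2 = 29.49^2 = 869.6601
R = 869.6601 * 0.927184 / 9.81
= 82.195 m

82.195 m


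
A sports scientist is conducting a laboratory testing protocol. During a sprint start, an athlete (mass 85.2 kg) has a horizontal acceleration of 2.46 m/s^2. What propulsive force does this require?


Propulsive force = mass * acceleration
= 85.2 kg * 2.46 m/s^2
= 209.59 N

209.59 N


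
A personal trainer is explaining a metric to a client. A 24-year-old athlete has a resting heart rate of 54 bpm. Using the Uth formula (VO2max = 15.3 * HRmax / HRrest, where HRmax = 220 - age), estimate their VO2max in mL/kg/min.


HRmax = 220 - 24 = 196 bpm
Ratio = HRmax / HRrest = 196 / 54 = 3.6296
VO2max = 15.3 * 3.6296 = 55.53 mL/kg/min

55.53 mL/kg/min


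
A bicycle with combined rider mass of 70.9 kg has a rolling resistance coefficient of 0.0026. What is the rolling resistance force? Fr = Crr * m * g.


Fr = 0.0026 * 70.9 * 9.81
= 0.18434 * 9.81
= 1.808 N

1.808 N


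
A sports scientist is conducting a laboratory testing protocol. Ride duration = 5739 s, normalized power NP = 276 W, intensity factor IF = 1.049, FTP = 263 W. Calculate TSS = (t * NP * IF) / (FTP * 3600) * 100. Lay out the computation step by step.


Numerator = 5739 * 276 * 1.049 = 1661578.236
Denominator = 263 * 3600 = 946800
TSS = 1661578.236 / 946800 * 100
= 175.49

175.49 TSS


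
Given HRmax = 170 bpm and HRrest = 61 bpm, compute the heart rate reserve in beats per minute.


Heart rate reserve = maximum HR minus resting HR
HRR = 170 - 61 = 109 bpm

109 bpm


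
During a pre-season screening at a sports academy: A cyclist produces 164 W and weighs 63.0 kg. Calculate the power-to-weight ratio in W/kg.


P/W = power / mass
= 164 / 63.0
= 2.603 W/kg

2.603 W/kg


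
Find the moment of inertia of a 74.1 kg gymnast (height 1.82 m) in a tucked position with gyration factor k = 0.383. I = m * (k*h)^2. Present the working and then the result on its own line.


Radius of gyration = 0.383 * 1.82 = 0.69706 m
I = 74.1 * 0.69706^2
= 74.1 * 0.485893
= 36.005 kg*m^2

36.005 kg*m^2


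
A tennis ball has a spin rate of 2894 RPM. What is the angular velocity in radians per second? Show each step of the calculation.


Convert RPM to rad/s: multiply by 2*pi and divide by 60
omega = 2894 * 2 * pi / 60
= 303.059 rad/s

303.059 rad/s


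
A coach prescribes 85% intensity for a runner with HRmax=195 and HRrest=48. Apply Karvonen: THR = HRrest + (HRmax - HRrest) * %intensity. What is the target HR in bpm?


Heart rate reserve = 195 - 48 = 147
Intensity fraction = 85 / 100 = 0.85
THR = 48 + 147 * 0.85 = 172.95 bpm

172.95 bpm


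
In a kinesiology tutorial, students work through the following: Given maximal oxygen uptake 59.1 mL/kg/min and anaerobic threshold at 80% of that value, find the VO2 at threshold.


Percentage as decimal = 0.8
VO2 at AT = 59.1 * 0.8 = 47.28 mL/kg/min

47.28 mL/kg/min


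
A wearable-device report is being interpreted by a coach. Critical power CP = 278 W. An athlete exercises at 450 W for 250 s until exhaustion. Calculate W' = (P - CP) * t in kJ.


P - CP = 450 - 278 = 172 W
W' = 172 * 250 = 43000 J
= 43000 / 1000 = 43.0 kJ

43.0 kJ


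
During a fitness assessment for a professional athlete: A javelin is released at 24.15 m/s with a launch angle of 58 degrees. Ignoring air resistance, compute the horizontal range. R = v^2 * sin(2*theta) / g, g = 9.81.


Launch speed squared = 583.2225
sin(2 * 58 deg) = 0.898794
Range = 583.2225 * 0.898794 / 9.81
= 53.435 m

53.435 m


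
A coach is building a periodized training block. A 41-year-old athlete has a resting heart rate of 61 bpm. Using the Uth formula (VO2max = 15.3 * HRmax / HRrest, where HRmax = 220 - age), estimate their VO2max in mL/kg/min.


HRmax = 220 - 41 = 179 bpm
Ratio = HRmax / HRrest = 179 / 61 = 2.9344
VO2max = 15.3 * 2.9344 = 44.9 mL/kg/min

44.9 mL/kg/min


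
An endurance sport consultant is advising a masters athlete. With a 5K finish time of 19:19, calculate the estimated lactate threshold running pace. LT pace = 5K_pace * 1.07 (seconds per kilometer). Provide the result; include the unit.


Race duration = 1159 s for 5 km
Average pace = 1159 / 5 = 231.8 s/km
LT pace = 231.8 * 1.07
= 248.03 s/km

248.03 s/km


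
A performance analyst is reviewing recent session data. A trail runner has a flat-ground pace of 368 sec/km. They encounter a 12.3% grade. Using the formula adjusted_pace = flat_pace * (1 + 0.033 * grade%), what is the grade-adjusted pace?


Grade factor = 1 + 0.033 * 12.3 = 1.4059
Adjusted = 368 * 1.4059 = 517.37 sec/km

517.37 s/km


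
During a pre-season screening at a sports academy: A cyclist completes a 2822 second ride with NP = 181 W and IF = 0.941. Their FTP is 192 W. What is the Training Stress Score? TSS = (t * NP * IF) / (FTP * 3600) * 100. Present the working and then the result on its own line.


t * NP * IF = 2822 * 181 * 0.941 = 480645.862
FTP * 3600 = 691200
TSS = (480645.862 / 691200) * 100 = 69.54

69.54 TSS


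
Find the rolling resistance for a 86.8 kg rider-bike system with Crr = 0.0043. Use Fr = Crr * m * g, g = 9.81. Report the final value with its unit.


m * g = 86.8 * 9.81 = 851.508 N
Fr = 0.0043 * 851.508 = 3.661 N

3.661 N


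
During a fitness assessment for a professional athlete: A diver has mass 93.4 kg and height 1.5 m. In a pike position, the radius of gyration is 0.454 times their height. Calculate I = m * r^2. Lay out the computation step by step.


r = 0.454 * 1.5 = 0.681 m
I = m * r^2 = 93.4 * 0.463761 = 43.315 kg*m^2

43.315 kg*m^2


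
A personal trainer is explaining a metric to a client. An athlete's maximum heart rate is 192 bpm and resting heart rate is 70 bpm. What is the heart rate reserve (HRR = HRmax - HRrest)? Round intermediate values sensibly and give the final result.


HRR = HRmax - HRrest
= 192 - 70
= 122 bpm

122 bpm


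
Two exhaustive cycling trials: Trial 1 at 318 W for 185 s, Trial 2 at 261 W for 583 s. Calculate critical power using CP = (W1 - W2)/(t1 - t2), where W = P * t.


W1 = 318 * 185 = 58830 J
W2 = 261 * 583 = 152163 J
CP = (58830 - 152163) / (185 - 583)
= -93333 / -398
= 234.51 W

234.51 W


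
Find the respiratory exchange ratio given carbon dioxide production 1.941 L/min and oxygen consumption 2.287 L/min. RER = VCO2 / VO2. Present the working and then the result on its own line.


VCO2 = 1.941 L/min
VO2 = 2.287 L/min
RER = 1.941 / 2.287 = 0.8487

0.8487


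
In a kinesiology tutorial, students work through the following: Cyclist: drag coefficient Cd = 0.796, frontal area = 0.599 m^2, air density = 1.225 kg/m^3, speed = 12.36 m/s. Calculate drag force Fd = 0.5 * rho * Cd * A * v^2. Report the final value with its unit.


v^2 = 12.36^2 = 152.7696
Fd = 0.5 * 1.225 * 0.796 * 0.599 * 152.7696
= 44.615 N

44.615 N


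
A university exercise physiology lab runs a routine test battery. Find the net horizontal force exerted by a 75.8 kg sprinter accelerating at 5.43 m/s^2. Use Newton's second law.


Newton's second law: F = m * a
F = 75.8 * 5.43 = 411.59 N

411.59 N


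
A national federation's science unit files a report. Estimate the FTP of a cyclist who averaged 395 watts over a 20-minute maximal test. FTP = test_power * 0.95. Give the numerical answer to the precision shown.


FTP = 395 * 0.95 = 375.25 W

375.25 W


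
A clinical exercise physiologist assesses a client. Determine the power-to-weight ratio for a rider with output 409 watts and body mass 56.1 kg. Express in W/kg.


P/W = 409 / 56.1 = 7.291 W/kg

7.291 W/kg


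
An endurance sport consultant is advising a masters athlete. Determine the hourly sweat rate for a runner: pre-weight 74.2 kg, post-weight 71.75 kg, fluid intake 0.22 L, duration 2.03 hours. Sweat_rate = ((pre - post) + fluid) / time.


Mass lost = 74.2 - 71.75 = 2.45 kg
Add fluid consumed: 2.45 + 0.22 = 2.67 L total sweat
Sweat rate = 2.67 / 2.03 = 1.315 L/h

1.315 L/h


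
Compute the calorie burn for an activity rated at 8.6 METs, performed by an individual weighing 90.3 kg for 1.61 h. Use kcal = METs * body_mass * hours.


Product of METs and mass = 8.6 * 90.3 = 776.58
Total kcal = 776.58 * 1.61 = 1250.29 kcal

1250.29 kcal


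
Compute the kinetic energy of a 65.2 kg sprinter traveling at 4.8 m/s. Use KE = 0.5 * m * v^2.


Velocity squared = 23.04
KE = 0.5 * 65.2 * 23.04 = 751.1 J

751.1 J


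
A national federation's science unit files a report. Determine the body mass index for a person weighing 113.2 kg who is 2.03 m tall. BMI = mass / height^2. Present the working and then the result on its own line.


BMI = mass / height^2
= 113.2 / 2.03^2
= 113.2 / 4.1209
= 27.47 kg/m^2

27.47 kg/m^2


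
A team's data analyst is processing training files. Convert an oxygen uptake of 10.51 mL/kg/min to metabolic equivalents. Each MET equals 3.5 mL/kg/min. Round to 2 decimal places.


One MET = 3.5 mL/kg/min
Number of METs = 10.51 / 3.5
= 3.0 METs

3.0 METs


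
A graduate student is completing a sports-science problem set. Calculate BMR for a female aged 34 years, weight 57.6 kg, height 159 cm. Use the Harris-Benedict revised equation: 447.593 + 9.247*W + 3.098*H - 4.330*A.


Substituting values:
W term = 9.247 * 57.6 = 532.6272
H term = 3.098 * 159 = 492.582
A term = 4.330 * 34 = 147.22
BMR = 1325.58 kcal/day

1325.58 kcal/day


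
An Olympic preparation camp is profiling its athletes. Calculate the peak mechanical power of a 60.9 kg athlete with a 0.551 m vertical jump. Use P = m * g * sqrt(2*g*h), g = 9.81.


First, sqrt(2gh) = sqrt(2 * 9.81 * 0.551)
= sqrt(10.81062) = 3.287951 m/s
Power = 60.9 * 9.81 * 3.287951 = 1964.32 W

1964.32 W


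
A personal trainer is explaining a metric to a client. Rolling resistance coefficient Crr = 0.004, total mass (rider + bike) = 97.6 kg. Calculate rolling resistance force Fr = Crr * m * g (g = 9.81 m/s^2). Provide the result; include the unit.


Fr = Crr * m * g
= 0.004 * 97.6 * 9.81
= 3.83 N

3.83 N


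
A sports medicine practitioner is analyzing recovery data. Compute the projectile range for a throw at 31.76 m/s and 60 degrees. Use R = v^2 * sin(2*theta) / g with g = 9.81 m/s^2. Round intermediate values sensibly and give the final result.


Two times the angle = 120 degrees
sin(120) = 0.866025
R = 1008.6976 * 0.866025 / 9.81 = 89.048 m

89.048 m


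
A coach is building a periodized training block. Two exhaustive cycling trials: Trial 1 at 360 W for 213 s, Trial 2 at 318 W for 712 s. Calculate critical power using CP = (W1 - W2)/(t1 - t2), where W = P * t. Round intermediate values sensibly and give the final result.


W1 = 360 * 213 = 76680 J
W2 = 318 * 712 = 226416 J
CP = (76680 - 226416) / (213 - 712)
= -149736 / -499
= 300.07 W

300.07 W


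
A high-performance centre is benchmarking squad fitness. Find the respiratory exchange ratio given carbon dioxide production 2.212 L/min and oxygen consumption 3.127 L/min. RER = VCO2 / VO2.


VCO2 = 2.212 L/min
VO2 = 3.127 L/min
RER = 2.212 / 3.127 = 0.7074

0.7074


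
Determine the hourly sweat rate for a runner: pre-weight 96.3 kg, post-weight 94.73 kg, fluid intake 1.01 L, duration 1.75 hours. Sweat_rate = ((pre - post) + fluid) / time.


Mass lost = 96.3 - 94.73 = 1.57 kg
Add fluid consumed: 1.57 + 1.01 = 2.58 L total sweat
Sweat rate = 2.58 / 1.75 = 1.474 L/h

1.474 L/h


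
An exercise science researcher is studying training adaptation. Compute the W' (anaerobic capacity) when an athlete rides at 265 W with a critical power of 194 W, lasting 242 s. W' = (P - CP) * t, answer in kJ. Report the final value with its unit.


Above-CP power = 71 W
Duration = 242 s
W' = 71 * 242 = 17182 J
Convert: 17182 / 1000 = 17.182 kJ

17.182 kJ


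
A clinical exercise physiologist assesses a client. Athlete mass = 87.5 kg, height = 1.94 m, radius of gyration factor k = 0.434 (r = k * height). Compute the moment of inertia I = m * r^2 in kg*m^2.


r = k * height = 0.434 * 1.94 = 0.84196 m
r^2 = 0.84196^2 = 0.708897
I = 87.5 * 0.708897 = 62.028 kg*m^2

62.028 kg*m^2


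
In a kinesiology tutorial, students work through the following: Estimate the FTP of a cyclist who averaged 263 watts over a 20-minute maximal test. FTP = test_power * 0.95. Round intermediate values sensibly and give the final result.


FTP = 263 * 0.95 = 249.85 W

249.85 W


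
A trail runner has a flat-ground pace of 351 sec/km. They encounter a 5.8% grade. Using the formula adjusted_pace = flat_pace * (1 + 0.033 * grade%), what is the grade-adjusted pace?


Grade factor = 1 + 0.033 * 5.8 = 1.1914
Adjusted = 351 * 1.1914 = 418.18 sec/km

418.18 s/km


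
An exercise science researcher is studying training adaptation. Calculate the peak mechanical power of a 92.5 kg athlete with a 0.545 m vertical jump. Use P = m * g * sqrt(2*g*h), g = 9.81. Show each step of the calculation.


First, sqrt(2gh) = sqrt(2 * 9.81 * 0.545)
= sqrt(10.6929) = 3.27 m/s
Power = 92.5 * 9.81 * 3.27 = 2967.28 W

2967.28 W


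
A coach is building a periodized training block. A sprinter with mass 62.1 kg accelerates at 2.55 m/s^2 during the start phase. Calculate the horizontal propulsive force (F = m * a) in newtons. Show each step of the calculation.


F = m * a
= 62.1 * 2.55
= 158.36 N

158.36 N


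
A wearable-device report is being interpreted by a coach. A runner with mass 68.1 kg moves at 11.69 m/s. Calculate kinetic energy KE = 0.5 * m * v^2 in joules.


v^2 = 11.69^2 = 136.6561
KE = 0.5 * 68.1 * 136.6561
= 4653.14 J

4653.14 J


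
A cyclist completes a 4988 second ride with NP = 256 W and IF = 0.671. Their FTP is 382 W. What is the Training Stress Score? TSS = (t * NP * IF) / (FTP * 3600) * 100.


t * NP * IF = 4988 * 256 * 0.671 = 856818.688
FTP * 3600 = 1375200
TSS = (856818.688 / 1375200) * 100 = 62.31

62.31 TSS


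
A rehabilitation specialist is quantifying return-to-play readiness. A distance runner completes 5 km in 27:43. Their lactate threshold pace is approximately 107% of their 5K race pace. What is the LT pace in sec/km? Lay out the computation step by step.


Convert to seconds: 27 min 43 s = 1663 s
Pace per km = 1663 / 5 = 332.6 s/km
LT pace = 332.6 * 1.07 = 355.88 s/km

355.88 s/km


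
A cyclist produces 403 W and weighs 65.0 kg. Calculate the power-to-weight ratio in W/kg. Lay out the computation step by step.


P/W = power / mass
= 403 / 65.0
= 6.2 W/kg

6.2 W/kg


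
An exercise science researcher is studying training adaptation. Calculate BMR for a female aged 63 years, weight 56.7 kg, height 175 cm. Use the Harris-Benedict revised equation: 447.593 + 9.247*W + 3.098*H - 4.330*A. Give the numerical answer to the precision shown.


Substituting values:
W term = 9.247 * 56.7 = 524.3049
H term = 3.098 * 175 = 542.15
A term = 4.330 * 63 = 272.79
BMR = 1241.26 kcal/day

1241.26 kcal/day


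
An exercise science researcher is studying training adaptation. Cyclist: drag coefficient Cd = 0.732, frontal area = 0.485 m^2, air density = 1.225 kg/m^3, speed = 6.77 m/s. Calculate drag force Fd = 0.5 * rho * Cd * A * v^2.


v^2 = 6.77^2 = 45.8329
Fd = 0.5 * 1.225 * 0.732 * 0.485 * 45.8329
= 9.966 N

9.966 N


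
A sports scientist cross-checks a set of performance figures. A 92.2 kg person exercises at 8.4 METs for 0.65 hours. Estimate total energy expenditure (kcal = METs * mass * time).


Energy = METs * mass(kg) * time(h)
= 8.4 * 92.2 * 0.65
= 503.41 kcal

503.41 kcal


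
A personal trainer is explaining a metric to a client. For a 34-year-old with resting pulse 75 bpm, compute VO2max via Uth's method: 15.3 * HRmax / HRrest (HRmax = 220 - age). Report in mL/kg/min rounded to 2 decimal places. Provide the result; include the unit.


Step 1: HRmax = 220 - 34 = 186 bpm
Step 2: Ratio = 186 / 75 = 2.48
Step 3: VO2max = 15.3 * 2.48 = 37.94 mL/kg/min

37.94 mL/kg/min


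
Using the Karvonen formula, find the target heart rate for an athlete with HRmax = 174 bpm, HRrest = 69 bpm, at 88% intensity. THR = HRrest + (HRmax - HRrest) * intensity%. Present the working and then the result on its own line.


HRR = 174 - 69 = 105
THR = 69 + 105 * 0.88
= 69 + 92.4
= 161.4 bpm

161.4 bpm


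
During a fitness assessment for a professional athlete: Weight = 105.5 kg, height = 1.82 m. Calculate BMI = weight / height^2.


height^2 = 1.82^2 = 3.3124
BMI = 105.5 / 3.3124 = 31.85 kg/m^2

31.85 kg/m^2


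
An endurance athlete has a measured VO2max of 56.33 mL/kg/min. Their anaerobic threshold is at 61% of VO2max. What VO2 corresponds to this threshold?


Anaerobic threshold VO2 = VO2max * 61%
= 56.33 * 0.61
= 34.36 mL/kg/min

34.36 mL/kg/min


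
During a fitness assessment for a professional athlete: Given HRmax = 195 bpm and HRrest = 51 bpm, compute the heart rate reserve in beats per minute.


Heart rate reserve = maximum HR minus resting HR
HRR = 195 - 51 = 144 bpm

144 bpm


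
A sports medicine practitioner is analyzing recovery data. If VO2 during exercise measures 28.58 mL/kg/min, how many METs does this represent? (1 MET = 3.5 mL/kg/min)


METs = VO2 / 3.5 = 28.58 / 3.5 = 8.17

8.17 METs


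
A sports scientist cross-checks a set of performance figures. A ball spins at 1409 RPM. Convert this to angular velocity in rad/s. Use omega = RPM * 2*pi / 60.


omega = 1409 * 2 * pi / 60
= 1409 * 6.28318531 / 60
= 8853.008 / 60
= 147.55 rad/s

147.55 rad/s


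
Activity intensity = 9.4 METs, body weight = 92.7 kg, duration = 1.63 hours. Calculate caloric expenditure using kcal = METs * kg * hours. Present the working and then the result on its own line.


kcal = 9.4 * 92.7 * 1.63
= 871.38 * 1.63
= 1420.35 kcal

1420.35 kcal


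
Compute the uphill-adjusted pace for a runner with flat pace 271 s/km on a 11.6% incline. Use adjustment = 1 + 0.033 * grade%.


Adjustment factor = 1 + 0.033 * 11.6 = 1.3828
Grade-adjusted pace = 271 * 1.3828 = 374.74 s/km

374.74 s/km


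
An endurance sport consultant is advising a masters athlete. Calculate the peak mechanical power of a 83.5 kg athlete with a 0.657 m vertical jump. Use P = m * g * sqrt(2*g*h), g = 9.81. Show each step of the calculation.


First, sqrt(2gh) = sqrt(2 * 9.81 * 0.657)
= sqrt(12.89034) = 3.590312 m/s
Power = 83.5 * 9.81 * 3.590312 = 2940.95 W

2940.95 W


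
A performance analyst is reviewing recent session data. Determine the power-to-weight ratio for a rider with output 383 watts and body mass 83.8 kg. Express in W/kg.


P/W = 383 / 83.8 = 4.57 W/kg

4.57 W/kg


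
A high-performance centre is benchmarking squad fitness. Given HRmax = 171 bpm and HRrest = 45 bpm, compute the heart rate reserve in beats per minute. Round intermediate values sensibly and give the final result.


Heart rate reserve = maximum HR minus resting HR
HRR = 171 - 45 = 126 bpm

126 bpm


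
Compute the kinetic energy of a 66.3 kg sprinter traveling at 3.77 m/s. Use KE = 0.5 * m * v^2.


Velocity squared = 14.2129
KE = 0.5 * 66.3 * 14.2129 = 471.16 J

471.16 J


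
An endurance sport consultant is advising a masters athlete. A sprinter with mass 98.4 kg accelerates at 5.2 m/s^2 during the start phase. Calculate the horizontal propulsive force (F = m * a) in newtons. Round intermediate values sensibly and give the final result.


F = m * a
= 98.4 * 5.2
= 511.68 N

511.68 N


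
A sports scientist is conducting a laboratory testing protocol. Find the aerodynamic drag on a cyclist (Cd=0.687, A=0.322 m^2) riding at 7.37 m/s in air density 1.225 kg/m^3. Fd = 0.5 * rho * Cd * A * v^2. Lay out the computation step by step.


Fd = 0.5 * 1.225 * 0.687 * 0.322 * 7.37^2
= 0.5 * 1.225 * 0.687 * 0.322 * 54.3169
= 7.36 N

7.36 N


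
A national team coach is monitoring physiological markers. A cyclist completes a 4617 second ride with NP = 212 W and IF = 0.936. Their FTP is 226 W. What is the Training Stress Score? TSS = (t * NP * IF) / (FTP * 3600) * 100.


t * NP * IF = 4617 * 212 * 0.936 = 916160.544
FTP * 3600 = 813600
TSS = (916160.544 / 813600) * 100 = 112.61

112.61 TSS


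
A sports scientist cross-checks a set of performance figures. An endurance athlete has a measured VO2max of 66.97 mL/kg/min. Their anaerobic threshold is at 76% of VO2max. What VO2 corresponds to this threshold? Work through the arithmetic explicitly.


Anaerobic threshold VO2 = VO2max * 76%
= 66.97 * 0.76
= 50.9 mL/kg/min

50.9 mL/kg/min


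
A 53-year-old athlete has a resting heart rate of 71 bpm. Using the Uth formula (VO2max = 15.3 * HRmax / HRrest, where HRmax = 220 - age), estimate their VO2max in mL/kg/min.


HRmax = 220 - 53 = 167 bpm
Ratio = HRmax / HRrest = 167 / 71 = 2.3521
VO2max = 15.3 * 2.3521 = 35.99 mL/kg/min

35.99 mL/kg/min


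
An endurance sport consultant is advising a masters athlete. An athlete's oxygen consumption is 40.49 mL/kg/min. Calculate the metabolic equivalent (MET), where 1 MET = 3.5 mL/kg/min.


MET = VO2 / 3.5
= 40.49 / 3.5
= 11.57 METs

11.57 METs


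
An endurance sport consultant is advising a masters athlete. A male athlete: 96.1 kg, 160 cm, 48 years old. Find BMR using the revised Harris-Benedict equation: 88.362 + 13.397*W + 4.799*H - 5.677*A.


Intercept = 88.362
Weight contribution = 13.397 * 96.1 = 1287.4517
Height contribution = 4.799 * 160 = 767.84
Age contribution = 5.677 * 48 = 272.496
BMR = 88.362 + 1287.4517 + 767.84 - 272.496
= 1871.16 kcal/day

1871.16 kcal/day


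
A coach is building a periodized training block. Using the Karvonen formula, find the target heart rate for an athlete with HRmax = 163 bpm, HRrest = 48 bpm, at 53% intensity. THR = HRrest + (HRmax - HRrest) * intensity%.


HRR = 163 - 48 = 115
THR = 48 + 115 * 0.53
= 48 + 60.95
= 108.95 bpm

108.95 bpm


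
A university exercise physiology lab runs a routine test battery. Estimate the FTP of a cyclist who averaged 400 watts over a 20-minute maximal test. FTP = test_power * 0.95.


FTP = 400 * 0.95 = 380.0 W

380.0 W


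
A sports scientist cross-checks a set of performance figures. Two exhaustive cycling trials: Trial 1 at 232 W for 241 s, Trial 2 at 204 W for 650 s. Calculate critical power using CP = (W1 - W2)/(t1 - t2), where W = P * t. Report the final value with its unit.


W1 = 232 * 241 = 55912 J
W2 = 204 * 650 = 132600 J
CP = (55912 - 132600) / (241 - 650)
= -76688 / -409
= 187.5 W

187.5 W


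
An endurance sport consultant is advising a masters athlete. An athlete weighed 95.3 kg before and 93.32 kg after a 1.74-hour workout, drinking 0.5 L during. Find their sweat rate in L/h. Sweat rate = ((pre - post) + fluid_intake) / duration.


Body mass change = 1.98 kg
Total sweat loss = 1.98 + 0.5 = 2.48 L
Rate = 2.48 / 1.74 = 1.425 L/h

1.425 L/h


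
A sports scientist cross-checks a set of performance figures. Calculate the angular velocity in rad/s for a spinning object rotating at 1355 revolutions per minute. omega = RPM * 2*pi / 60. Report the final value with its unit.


omega = RPM * 2*pi / 60
= 1355 * 6.28318531 / 60
= 141.895 rad/s

141.895 rad/s


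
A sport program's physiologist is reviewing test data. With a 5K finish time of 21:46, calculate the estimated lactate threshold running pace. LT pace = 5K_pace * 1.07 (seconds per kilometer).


Race duration = 1306 s for 5 km
Average pace = 1306 / 5 = 261.2 s/km
LT pace = 261.2 * 1.07
= 279.48 s/km

279.48 s/km


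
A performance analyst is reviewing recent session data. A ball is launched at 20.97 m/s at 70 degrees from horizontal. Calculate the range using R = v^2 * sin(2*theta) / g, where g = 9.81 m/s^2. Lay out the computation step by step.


sin(2 * 70) = sin(140) = 0.642788
v^2 = 20.97^2 = 439.7409
R = 439.7409 * 0.642788 / 9.81
= 28.813 m

28.813 m


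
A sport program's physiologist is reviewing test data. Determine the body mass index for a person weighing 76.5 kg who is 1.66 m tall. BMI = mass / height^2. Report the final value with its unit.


BMI = mass / height^2
= 76.5 / 1.66^2
= 76.5 / 2.7556
= 27.76 kg/m^2

27.76 kg/m^2


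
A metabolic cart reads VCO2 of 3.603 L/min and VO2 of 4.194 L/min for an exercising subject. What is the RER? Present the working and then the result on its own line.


RER = VCO2 / VO2 = 3.603 / 4.194 = 0.8591

0.8591


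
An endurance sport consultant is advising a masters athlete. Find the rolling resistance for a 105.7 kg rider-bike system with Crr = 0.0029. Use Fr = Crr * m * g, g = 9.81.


m * g = 105.7 * 9.81 = 1036.917 N
Fr = 0.0029 * 1036.917 = 3.007 N

3.007 N


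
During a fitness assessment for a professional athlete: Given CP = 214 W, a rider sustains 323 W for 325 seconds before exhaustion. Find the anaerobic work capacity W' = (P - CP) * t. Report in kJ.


Excess power = 323 - 214 = 109 W
Work above CP = 109 * 325 = 35425 J
W' = 35.425 kJ

35.425 kJ


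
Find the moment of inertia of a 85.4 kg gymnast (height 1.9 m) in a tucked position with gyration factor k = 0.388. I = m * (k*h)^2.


Radius of gyration = 0.388 * 1.9 = 0.7372 m
I = 85.4 * 0.7372^2
= 85.4 * 0.543464
= 46.412 kg*m^2

46.412 kg*m^2


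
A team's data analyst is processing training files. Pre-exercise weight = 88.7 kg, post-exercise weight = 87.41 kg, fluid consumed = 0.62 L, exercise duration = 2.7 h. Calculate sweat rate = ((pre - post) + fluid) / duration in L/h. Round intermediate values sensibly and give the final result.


Weight loss = 88.7 - 87.41 = 1.29 kg (approx L)
Total sweat = 1.29 + 0.62 = 1.91 L
Sweat rate = 1.91 / 2.7 = 0.707 L/h

0.707 L/h


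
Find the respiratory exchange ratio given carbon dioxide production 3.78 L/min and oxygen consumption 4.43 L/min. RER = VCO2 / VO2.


VCO2 = 3.78 L/min
VO2 = 4.43 L/min
RER = 3.78 / 4.43 = 0.8533

0.8533


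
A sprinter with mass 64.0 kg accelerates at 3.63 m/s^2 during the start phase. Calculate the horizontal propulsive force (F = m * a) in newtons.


F = m * a
= 64.0 * 3.63
= 232.32 N

232.32 N


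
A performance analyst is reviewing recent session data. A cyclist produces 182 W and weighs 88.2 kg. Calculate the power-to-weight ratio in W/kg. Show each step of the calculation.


P/W = power / mass
= 182 / 88.2
= 2.063 W/kg

2.063 W/kg


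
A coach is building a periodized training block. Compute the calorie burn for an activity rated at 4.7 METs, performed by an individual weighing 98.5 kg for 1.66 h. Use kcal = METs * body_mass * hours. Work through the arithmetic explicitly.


Product of METs and mass = 4.7 * 98.5 = 462.95
Total kcal = 462.95 * 1.66 = 768.5 kcal

768.5 kcal


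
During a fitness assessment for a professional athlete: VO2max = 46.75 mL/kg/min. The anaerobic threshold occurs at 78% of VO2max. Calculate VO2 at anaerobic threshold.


AT fraction = 78 / 100 = 0.78
AT VO2 = 46.75 * 0.78
= 36.47 mL/kg/min

36.47 mL/kg/min


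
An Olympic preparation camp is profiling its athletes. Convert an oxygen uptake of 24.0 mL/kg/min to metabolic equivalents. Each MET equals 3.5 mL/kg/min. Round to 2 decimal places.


One MET = 3.5 mL/kg/min
Number of METs = 24.0 / 3.5
= 6.86 METs

6.86 METs


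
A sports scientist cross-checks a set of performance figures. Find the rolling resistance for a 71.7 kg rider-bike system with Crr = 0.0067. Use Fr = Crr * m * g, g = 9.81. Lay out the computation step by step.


m * g = 71.7 * 9.81 = 703.377 N
Fr = 0.0067 * 703.377 = 4.713 N

4.713 N


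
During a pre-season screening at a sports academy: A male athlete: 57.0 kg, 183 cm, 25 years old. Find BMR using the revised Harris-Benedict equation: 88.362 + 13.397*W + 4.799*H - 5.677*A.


Intercept = 88.362
Weight contribution = 13.397 * 57.0 = 763.629
Height contribution = 4.799 * 183 = 878.217
Age contribution = 5.677 * 25 = 141.925
BMR = 88.362 + 763.629 + 878.217 - 141.925
= 1588.28 kcal/day

1588.28 kcal/day


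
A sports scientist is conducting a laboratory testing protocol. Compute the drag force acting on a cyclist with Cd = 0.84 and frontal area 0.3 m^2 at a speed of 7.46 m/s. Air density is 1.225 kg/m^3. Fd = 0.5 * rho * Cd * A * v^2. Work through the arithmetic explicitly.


Step 1: v^2 = 55.6516
Step 2: Fd = 0.5 * 1.225 * 0.84 * 0.3 * 55.6516
= 8.59 N

8.59 N
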